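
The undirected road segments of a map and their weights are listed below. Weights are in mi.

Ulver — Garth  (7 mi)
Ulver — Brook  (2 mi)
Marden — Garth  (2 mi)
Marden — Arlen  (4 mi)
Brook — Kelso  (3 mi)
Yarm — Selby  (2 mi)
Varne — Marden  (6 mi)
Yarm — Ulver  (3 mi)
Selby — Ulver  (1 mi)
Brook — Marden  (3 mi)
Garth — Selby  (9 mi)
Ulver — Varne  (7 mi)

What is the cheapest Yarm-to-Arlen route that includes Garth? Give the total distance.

16 mi

Best Yarm to Garth: Yarm → Ulver → Garth costing 10
Shortest Garth→Arlen: Garth → Marden → Arlen = 6
Total via Garth: 10 + 6 = 16 mi.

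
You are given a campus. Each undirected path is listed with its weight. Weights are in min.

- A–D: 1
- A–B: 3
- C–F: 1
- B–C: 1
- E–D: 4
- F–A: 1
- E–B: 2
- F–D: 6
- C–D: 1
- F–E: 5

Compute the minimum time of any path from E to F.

Candidate routes:
E → F: 5 = 5
E → B → C → F: 2+1+1 = 4
Cheapest is E → B → C → F at 4 min.

4 min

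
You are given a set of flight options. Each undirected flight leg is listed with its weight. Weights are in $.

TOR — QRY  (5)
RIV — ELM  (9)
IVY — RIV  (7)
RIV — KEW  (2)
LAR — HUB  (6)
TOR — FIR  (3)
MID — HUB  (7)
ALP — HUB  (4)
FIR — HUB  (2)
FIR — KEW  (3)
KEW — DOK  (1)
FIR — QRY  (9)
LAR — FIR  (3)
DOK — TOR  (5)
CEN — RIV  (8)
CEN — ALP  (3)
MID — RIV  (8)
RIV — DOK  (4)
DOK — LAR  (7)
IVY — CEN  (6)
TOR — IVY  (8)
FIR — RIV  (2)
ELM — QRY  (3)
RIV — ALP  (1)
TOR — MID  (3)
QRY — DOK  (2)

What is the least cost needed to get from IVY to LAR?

Candidate routes:
IVY–RIV–FIR–LAR: 7+2+3 = 12
IVY–CEN–ALP–RIV–FIR–LAR: 6+3+1+2+3 = 15
IVY–TOR–FIR–LAR: 8+3+3 = 14
The minimum is $12 via IVY–RIV–FIR–LAR.

$12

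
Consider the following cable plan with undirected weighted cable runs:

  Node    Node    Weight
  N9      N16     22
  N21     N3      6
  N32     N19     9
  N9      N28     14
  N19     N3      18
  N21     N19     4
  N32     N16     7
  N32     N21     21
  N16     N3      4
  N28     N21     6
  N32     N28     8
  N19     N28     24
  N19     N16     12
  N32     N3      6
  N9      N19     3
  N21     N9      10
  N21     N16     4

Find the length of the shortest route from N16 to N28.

10

Settle nodes by increasing distance from N16:
N16: 0
N21: 4  (via N16)
N3: 4  (via N16)
N32: 7  (via N16)
N19: 8  (via N21)
N28: 10  (via N21)
Shortest route: N16–N21–N28 = 10.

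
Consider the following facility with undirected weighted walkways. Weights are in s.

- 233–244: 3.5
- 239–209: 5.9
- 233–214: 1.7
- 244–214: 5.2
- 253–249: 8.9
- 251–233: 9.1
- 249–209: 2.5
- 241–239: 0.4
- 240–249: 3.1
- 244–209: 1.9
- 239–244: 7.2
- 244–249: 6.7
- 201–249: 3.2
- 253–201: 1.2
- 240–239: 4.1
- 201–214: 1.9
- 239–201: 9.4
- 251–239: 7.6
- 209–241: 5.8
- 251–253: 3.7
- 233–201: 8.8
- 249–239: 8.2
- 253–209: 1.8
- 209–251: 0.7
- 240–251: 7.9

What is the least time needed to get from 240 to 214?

8.2 s

Shortest distances from 240:
240: 0
249: 3.1  (via 240)
239: 4.1  (via 240)
241: 4.5  (via 239)
209: 5.6  (via 249)
251: 6.3  (via 209)
201: 6.3  (via 249)
253: 7.4  (via 209)
244: 7.5  (via 209)
214: 8.2  (via 201)
Shortest route: 240 → 249 → 201 → 214 = 8.2 s.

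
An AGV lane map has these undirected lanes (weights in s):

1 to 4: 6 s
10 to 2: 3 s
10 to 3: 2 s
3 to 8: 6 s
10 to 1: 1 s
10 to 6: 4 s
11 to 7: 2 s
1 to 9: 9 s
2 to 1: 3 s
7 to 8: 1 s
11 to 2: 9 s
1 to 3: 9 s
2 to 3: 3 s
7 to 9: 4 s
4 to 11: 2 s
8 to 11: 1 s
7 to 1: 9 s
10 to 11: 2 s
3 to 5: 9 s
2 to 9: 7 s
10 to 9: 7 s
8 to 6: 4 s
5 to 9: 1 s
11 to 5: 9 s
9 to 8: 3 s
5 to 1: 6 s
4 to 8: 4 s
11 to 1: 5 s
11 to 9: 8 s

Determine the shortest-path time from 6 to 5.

8 s

Settle nodes by increasing distance from 6:
6: 0
8: 4  (via 6)
10: 4  (via 6)
1: 5  (via 10)
7: 5  (via 8)
11: 5  (via 8)
3: 6  (via 10)
2: 7  (via 10)
4: 7  (via 11)
9: 7  (via 8)
5: 8  (via 9)
Shortest route: 6–8–9–5 = 8 s.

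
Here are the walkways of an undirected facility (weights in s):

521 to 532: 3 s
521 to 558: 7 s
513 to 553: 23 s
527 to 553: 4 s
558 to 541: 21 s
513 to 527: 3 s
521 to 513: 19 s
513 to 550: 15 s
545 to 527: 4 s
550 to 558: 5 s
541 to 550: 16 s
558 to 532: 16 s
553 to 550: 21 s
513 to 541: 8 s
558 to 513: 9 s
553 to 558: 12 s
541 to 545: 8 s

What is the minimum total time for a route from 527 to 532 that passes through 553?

26 s

Best 527 to 553: 527 → 553 costing 4
Shortest 553→532: 553 → 558 → 521 → 532 = 22
Total via 553: 4 + 22 = 26 s.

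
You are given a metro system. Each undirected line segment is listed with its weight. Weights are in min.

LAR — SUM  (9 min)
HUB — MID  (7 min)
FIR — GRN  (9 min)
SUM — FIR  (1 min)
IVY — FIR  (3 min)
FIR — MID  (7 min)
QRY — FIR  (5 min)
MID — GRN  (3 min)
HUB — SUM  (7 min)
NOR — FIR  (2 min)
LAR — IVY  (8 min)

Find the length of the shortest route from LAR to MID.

17 min

Shortest distances from LAR:
LAR: 0
IVY: 8  (via LAR)
SUM: 9  (via LAR)
FIR: 10  (via SUM)
NOR: 12  (via FIR)
QRY: 15  (via FIR)
HUB: 16  (via SUM)
MID: 17  (via FIR)
Shortest route: LAR → SUM → FIR → MID = 17 min.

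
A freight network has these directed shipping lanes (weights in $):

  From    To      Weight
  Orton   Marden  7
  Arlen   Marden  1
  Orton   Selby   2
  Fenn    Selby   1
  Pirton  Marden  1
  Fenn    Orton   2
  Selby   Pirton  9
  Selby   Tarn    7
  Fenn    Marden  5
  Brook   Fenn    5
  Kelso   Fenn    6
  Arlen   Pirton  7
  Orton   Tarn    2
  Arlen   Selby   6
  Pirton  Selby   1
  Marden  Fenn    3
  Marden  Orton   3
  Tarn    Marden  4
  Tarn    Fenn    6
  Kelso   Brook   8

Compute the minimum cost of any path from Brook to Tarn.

$9

Shortest distances from Brook:
Brook: 0
Fenn: 5  (via Brook)
Selby: 6  (via Fenn)
Orton: 7  (via Fenn)
Tarn: 9  (via Orton)
Shortest route: Brook → Fenn → Orton → Tarn = $9.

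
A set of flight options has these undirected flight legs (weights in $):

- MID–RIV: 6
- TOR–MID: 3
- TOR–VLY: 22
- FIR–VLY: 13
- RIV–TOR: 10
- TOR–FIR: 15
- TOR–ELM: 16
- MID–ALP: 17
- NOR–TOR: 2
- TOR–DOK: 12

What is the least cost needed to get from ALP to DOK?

Settle nodes by increasing distance from ALP:
ALP: 0
MID: 17  (via ALP)
TOR: 20  (via MID)
NOR: 22  (via TOR)
RIV: 23  (via MID)
DOK: 32  (via TOR)
Shortest route: ALP → MID → TOR → DOK = $32.

$32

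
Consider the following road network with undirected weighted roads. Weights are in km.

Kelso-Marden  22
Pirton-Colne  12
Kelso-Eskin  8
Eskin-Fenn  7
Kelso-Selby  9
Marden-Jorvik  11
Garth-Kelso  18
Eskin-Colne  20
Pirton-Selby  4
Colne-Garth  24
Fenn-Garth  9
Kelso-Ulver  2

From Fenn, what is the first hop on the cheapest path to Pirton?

Eskin

Compare a few routes:
Fenn - Garth - Colne - Pirton: 9+24+12 = 45
Fenn - Eskin - Kelso - Selby - Pirton: 7+8+9+4 = 28
Fenn - Garth - Kelso - Selby - Pirton: 9+18+9+4 = 40
Fenn - Eskin - Colne - Pirton: 7+20+12 = 39
The minimum is 28 km via Fenn - Eskin - Kelso - Selby - Pirton.
So from Fenn the first move is to Eskin.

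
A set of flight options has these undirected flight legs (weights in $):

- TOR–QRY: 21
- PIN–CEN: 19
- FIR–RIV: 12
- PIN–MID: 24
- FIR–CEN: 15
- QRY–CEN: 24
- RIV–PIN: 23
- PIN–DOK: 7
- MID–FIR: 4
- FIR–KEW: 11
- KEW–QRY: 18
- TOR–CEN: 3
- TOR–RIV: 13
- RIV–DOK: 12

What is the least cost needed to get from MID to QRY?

Settle nodes by increasing distance from MID:
MID: 0
FIR: 4  (via MID)
KEW: 15  (via FIR)
RIV: 16  (via FIR)
CEN: 19  (via FIR)
TOR: 22  (via CEN)
PIN: 24  (via MID)
DOK: 28  (via RIV)
QRY: 33  (via KEW)
Shortest route: MID → FIR → KEW → QRY = $33.

$33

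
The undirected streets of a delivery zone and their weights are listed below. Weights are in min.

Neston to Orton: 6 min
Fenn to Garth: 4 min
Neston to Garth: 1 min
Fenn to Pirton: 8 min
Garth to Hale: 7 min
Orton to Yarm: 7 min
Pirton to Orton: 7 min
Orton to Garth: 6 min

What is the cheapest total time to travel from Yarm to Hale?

Shortest distances from Yarm:
Yarm: 0
Orton: 7  (via Yarm)
Garth: 13  (via Orton)
Neston: 13  (via Orton)
Pirton: 14  (via Orton)
Fenn: 17  (via Garth)
Hale: 20  (via Garth)
Shortest route: Yarm–Orton–Garth–Hale = 20 min.

20 min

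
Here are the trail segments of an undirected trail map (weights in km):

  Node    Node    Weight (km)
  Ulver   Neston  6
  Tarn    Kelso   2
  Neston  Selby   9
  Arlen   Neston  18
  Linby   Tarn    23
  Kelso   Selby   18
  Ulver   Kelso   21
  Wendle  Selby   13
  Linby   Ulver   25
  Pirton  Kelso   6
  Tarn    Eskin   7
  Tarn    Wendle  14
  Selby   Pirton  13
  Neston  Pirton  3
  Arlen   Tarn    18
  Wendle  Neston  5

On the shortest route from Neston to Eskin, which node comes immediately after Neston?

Compare a few routes:
Neston → Pirton → Kelso → Tarn → Eskin: 3+6+2+7 = 18
Neston → Wendle → Tarn → Eskin: 5+14+7 = 26
The minimum is 18 km via Neston → Pirton → Kelso → Tarn → Eskin.
So from Neston the first move is to Pirton.

Pirton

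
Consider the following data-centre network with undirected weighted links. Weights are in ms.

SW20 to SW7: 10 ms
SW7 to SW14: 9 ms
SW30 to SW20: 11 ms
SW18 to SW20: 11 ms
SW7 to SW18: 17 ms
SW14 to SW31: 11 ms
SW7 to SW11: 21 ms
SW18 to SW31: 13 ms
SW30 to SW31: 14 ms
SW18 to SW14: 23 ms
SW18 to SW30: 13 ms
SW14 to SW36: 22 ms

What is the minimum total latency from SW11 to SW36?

Settle nodes by increasing distance from SW11:
SW11: 0
SW7: 21  (via SW11)
SW14: 30  (via SW7)
SW20: 31  (via SW7)
SW18: 38  (via SW7)
SW31: 41  (via SW14)
SW30: 42  (via SW20)
SW36: 52  (via SW14)
Shortest route: SW11–SW7–SW14–SW36 = 52 ms.

52 ms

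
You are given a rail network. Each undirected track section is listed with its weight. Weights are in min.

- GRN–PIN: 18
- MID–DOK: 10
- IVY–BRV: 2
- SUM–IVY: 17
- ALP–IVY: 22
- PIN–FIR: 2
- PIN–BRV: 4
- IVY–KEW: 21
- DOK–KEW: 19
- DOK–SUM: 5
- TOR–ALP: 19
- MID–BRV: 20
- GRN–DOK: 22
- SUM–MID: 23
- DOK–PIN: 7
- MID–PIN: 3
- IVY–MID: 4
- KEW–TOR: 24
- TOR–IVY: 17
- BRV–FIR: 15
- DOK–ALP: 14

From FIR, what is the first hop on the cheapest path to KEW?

Candidate routes:
FIR - PIN - MID - DOK - KEW: 2+3+10+19 = 34
FIR - PIN - BRV - IVY - KEW: 2+4+2+21 = 29
FIR - PIN - DOK - KEW: 2+7+19 = 28
FIR - PIN - MID - IVY - KEW: 2+3+4+21 = 30
The minimum is 28 min via FIR - PIN - DOK - KEW.
So from FIR the first move is to PIN.

PIN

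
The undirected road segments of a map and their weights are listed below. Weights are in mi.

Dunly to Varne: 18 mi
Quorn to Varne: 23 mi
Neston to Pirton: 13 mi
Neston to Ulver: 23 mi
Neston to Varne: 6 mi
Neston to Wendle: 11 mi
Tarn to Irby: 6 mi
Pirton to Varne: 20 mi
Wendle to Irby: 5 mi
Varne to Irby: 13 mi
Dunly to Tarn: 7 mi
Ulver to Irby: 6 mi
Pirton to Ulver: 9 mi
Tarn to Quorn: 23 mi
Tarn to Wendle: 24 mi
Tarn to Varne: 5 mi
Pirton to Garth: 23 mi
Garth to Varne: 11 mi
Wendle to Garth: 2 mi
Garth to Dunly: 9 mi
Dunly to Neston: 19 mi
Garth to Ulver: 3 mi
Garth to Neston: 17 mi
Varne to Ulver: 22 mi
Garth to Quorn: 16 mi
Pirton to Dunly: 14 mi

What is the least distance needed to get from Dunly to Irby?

13 mi

Compare a few routes:
Dunly - Garth - Wendle - Irby: 9+2+5 = 16
Dunly - Tarn - Irby: 7+6 = 13
Dunly - Garth - Ulver - Irby: 9+3+6 = 18
Cheapest is Dunly - Tarn - Irby at 13 mi.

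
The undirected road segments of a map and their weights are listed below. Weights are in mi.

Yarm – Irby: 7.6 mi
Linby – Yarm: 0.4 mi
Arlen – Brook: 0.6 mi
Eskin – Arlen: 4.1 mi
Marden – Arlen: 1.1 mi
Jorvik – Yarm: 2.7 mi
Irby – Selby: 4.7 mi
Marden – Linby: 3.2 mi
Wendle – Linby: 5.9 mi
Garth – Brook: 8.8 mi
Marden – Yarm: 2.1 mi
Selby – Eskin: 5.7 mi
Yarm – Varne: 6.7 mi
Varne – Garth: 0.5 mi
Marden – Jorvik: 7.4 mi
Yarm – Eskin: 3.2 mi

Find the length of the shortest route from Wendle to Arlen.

Settle nodes by increasing distance from Wendle:
Wendle: 0
Linby: 5.9  (via Wendle)
Yarm: 6.3  (via Linby)
Marden: 8.4  (via Yarm)
Jorvik: 9  (via Yarm)
Arlen: 9.5  (via Marden)
Shortest route: Wendle–Linby–Yarm–Marden–Arlen = 9.5 mi.

9.5 mi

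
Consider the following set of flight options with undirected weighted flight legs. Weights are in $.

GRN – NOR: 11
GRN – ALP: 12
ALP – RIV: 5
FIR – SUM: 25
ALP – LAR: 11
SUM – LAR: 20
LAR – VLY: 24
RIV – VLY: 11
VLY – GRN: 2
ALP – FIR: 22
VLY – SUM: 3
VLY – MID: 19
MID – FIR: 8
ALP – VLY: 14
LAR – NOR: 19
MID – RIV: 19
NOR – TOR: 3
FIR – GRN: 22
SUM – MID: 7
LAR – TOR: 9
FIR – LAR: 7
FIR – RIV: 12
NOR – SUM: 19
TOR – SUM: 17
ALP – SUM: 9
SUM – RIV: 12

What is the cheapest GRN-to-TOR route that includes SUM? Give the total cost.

$22

Best GRN to SUM: GRN–VLY–SUM costing 5
Best SUM to TOR: SUM–TOR costing 17
Total via SUM: 5 + 17 = $22.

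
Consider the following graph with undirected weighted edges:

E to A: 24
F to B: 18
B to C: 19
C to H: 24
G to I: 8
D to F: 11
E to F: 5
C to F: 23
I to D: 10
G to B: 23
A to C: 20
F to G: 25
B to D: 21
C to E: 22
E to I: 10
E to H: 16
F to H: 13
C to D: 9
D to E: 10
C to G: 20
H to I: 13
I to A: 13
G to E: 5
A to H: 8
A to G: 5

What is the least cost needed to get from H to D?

23

Shortest distances from H:
H: 0
A: 8  (via H)
F: 13  (via H)
G: 13  (via A)
I: 13  (via H)
E: 16  (via H)
D: 23  (via I)
Shortest route: H → I → D = 23.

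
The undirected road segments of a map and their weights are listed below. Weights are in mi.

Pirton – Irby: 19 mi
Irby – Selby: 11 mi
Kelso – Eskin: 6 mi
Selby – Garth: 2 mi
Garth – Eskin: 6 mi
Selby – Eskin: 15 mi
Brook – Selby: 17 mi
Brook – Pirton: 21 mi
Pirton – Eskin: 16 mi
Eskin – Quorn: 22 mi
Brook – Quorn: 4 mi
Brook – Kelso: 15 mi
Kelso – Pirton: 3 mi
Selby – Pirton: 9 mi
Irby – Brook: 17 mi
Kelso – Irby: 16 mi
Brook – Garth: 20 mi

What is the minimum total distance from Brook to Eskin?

21 mi

Shortest distances from Brook:
Brook: 0
Quorn: 4  (via Brook)
Kelso: 15  (via Brook)
Selby: 17  (via Brook)
Irby: 17  (via Brook)
Pirton: 18  (via Kelso)
Garth: 19  (via Selby)
Eskin: 21  (via Kelso)
Shortest route: Brook → Kelso → Eskin = 21 mi.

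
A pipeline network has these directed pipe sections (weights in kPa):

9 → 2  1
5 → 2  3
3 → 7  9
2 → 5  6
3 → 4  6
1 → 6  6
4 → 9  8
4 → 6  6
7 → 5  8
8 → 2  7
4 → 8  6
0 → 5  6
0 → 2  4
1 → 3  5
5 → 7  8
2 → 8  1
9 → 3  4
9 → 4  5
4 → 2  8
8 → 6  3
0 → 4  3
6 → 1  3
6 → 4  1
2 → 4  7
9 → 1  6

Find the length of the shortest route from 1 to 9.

15 kPa

Settle nodes by increasing distance from 1:
1: 0
3: 5  (via 1)
6: 6  (via 1)
4: 7  (via 6)
8: 13  (via 4)
7: 14  (via 3)
2: 15  (via 4)
9: 15  (via 4)
Shortest route: 1 → 6 → 4 → 9 = 15 kPa.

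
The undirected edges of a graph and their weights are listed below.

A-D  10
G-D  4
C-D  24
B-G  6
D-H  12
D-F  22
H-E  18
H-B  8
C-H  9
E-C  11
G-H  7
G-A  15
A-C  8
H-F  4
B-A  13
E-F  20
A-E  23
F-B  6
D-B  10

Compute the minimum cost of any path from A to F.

19

Compare a few routes:
A–B–H–F: 13+8+4 = 25
A–C–H–F: 8+9+4 = 21
A–D–G–H–F: 10+4+7+4 = 25
A–B–F: 13+6 = 19
Cheapest is A–B–F at 19.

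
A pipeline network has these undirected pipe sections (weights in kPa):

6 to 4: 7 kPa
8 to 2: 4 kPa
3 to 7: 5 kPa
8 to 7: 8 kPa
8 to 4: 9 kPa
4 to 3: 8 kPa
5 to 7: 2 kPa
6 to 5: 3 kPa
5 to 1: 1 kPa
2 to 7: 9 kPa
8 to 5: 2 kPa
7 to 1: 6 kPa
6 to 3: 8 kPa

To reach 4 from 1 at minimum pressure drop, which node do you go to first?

Enumerating some paths:
1 → 5 → 8 → 4: 1+2+9 = 12
1 → 7 → 5 → 6 → 4: 6+2+3+7 = 18
1 → 5 → 7 → 3 → 4: 1+2+5+8 = 16
1 → 5 → 6 → 4: 1+3+7 = 11
Cheapest is 1 → 5 → 6 → 4 at 11 kPa.
So from 1 the first move is to 5.

5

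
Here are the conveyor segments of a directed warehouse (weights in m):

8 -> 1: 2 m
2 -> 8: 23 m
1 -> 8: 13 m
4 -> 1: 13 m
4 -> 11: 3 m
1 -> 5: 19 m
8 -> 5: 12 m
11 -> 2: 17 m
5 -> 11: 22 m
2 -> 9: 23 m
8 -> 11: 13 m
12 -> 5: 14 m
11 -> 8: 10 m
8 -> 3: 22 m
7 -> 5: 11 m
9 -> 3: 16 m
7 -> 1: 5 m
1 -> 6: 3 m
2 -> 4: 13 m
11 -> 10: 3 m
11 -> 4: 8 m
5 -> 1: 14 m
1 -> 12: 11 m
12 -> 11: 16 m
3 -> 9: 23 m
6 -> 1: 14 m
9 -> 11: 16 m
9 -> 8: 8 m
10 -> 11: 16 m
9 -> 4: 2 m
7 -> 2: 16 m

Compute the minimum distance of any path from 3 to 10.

Candidate routes:
3 - 9 - 11 - 10: 23+16+3 = 42
3 - 9 - 4 - 11 - 10: 23+2+3+3 = 31
The minimum is 31 m via 3 - 9 - 4 - 11 - 10.

31 m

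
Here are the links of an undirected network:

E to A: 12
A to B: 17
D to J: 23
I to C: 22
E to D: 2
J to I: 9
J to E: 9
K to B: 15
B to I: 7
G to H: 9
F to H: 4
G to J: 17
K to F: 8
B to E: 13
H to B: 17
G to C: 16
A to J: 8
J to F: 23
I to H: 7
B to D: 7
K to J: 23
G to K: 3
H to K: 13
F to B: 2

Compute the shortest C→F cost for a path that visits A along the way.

Shortest C→A: C–I–J–A = 39
Shortest A→F: A–B–F = 19
Total via A: 39 + 19 = 58.

58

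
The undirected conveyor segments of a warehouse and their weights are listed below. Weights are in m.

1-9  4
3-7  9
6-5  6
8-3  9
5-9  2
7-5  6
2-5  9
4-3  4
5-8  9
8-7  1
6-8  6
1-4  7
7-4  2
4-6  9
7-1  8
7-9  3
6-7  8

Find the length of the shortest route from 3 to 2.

Candidate routes:
3 - 4 - 7 - 5 - 2: 4+2+6+9 = 21
3 - 8 - 7 - 9 - 5 - 2: 9+1+3+2+9 = 24
3 - 4 - 7 - 9 - 5 - 2: 4+2+3+2+9 = 20
3 - 7 - 9 - 5 - 2: 9+3+2+9 = 23
The minimum is 20 m via 3 - 4 - 7 - 9 - 5 - 2.

20 m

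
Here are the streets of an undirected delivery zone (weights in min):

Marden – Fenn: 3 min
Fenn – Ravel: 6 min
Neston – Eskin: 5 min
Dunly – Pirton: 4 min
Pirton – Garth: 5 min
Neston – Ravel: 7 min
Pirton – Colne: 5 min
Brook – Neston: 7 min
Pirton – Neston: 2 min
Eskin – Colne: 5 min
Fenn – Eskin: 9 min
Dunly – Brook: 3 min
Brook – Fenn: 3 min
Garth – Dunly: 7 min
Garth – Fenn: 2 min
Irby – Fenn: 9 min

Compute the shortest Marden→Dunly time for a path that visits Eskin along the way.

23 min

Shortest Marden→Eskin: Marden–Fenn–Eskin = 12
Best Eskin to Dunly: Eskin–Neston–Pirton–Dunly costing 11
Total via Eskin: 12 + 11 = 23 min.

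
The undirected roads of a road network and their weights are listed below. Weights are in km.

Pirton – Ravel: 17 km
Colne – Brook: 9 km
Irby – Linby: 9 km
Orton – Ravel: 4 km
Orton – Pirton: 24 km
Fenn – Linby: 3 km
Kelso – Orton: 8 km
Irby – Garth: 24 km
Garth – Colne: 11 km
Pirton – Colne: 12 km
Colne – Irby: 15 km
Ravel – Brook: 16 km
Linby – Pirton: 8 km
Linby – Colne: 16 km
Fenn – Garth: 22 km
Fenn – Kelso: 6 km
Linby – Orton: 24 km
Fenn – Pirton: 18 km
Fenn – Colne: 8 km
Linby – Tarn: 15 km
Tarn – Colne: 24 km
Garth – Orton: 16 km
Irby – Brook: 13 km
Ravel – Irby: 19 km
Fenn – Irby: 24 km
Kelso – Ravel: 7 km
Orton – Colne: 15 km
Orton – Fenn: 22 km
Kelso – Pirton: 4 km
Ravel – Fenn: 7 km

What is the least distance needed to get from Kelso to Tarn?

Settle nodes by increasing distance from Kelso:
Kelso: 0
Pirton: 4  (via Kelso)
Fenn: 6  (via Kelso)
Ravel: 7  (via Kelso)
Orton: 8  (via Kelso)
Linby: 9  (via Fenn)
Colne: 14  (via Fenn)
Irby: 18  (via Linby)
Brook: 23  (via Ravel)
Garth: 24  (via Orton)
Tarn: 24  (via Linby)
Shortest route: Kelso–Fenn–Linby–Tarn = 24 km.

24 km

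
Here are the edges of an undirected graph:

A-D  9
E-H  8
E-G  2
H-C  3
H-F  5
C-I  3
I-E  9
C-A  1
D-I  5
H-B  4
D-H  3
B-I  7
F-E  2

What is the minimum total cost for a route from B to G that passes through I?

18

Best B to I: B → I costing 7
Shortest I→G: I → E → G = 11
Total via I: 7 + 11 = 18.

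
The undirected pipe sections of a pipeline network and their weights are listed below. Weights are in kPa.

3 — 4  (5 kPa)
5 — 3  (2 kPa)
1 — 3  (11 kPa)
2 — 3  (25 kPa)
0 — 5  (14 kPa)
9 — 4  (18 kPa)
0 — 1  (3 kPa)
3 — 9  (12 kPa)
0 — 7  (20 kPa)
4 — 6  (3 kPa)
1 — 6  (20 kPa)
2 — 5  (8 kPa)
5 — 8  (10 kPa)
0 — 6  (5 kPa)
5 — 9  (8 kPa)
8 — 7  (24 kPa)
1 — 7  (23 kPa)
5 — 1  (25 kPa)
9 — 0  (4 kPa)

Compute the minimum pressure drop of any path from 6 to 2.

18 kPa

Running Dijkstra from 6:
6: 0
4: 3  (via 6)
0: 5  (via 6)
1: 8  (via 0)
3: 8  (via 4)
9: 9  (via 0)
5: 10  (via 3)
2: 18  (via 5)
Shortest route: 6–4–3–5–2 = 18 kPa.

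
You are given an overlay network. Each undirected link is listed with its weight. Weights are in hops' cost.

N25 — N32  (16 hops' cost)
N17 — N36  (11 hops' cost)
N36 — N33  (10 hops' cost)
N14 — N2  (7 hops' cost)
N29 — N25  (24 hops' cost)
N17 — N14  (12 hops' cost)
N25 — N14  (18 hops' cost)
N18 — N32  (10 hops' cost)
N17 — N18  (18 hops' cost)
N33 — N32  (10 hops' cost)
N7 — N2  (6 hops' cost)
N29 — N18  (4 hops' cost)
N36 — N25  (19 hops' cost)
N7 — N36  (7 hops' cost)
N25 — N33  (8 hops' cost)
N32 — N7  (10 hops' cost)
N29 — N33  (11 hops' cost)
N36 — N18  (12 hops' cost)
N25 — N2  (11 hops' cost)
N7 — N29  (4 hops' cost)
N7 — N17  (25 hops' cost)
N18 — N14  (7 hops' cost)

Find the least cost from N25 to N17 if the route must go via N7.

35 hops' cost

Shortest N25→N7: N25–N2–N7 = 17
Best N7 to N17: N7–N36–N17 costing 18
Total via N7: 17 + 18 = 35 hops' cost.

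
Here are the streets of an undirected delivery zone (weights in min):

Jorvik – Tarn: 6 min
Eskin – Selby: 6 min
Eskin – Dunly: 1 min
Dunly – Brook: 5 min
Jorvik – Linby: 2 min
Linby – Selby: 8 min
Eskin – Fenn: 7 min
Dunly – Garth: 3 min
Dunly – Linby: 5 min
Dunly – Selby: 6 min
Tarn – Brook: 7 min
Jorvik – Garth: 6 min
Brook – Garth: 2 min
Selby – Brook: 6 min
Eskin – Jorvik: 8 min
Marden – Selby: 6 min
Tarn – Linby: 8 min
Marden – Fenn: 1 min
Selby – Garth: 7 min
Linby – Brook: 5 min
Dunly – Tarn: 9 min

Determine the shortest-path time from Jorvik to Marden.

Settle nodes by increasing distance from Jorvik:
Jorvik: 0
Linby: 2  (via Jorvik)
Garth: 6  (via Jorvik)
Tarn: 6  (via Jorvik)
Dunly: 7  (via Linby)
Brook: 7  (via Linby)
Eskin: 8  (via Jorvik)
Selby: 10  (via Linby)
Fenn: 15  (via Eskin)
Marden: 16  (via Selby)
Shortest route: Jorvik → Linby → Selby → Marden = 16 min.

16 min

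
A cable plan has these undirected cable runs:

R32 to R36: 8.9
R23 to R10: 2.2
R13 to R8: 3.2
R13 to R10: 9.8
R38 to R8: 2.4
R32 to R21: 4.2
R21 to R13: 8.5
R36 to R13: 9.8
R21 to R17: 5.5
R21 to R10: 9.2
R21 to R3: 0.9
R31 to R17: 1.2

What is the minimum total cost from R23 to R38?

17.6

Compare a few routes:
R23 - R10 - R13 - R8 - R38: 2.2+9.8+3.2+2.4 = 17.6
R23 - R10 - R21 - R13 - R8 - R38: 2.2+9.2+8.5+3.2+2.4 = 25.5
R23 - R10 - R21 - R32 - R36 - R13 - R8 - R38: 2.2+9.2+4.2+8.9+9.8+3.2+2.4 = 39.9
Cheapest is R23 - R10 - R13 - R8 - R38 at 17.6.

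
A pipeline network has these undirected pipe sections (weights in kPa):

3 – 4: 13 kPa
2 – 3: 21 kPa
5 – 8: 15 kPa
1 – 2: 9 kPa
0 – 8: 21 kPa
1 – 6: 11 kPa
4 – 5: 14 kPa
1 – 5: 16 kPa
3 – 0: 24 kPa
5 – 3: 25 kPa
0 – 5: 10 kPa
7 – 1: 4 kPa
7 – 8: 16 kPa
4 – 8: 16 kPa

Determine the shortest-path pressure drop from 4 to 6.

41 kPa

Candidate routes:
4 → 5 → 1 → 6: 14+16+11 = 41
4 → 8 → 7 → 1 → 6: 16+16+4+11 = 47
4 → 3 → 2 → 1 → 6: 13+21+9+11 = 54
The minimum is 41 kPa via 4 → 5 → 1 → 6.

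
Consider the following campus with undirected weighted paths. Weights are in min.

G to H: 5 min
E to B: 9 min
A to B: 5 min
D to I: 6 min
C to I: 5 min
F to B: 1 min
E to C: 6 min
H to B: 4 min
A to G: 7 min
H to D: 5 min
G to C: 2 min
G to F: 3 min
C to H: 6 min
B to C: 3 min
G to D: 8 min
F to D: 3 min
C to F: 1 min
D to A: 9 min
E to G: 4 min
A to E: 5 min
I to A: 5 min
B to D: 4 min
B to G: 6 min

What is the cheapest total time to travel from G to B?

4 min

Settle nodes by increasing distance from G:
G: 0
C: 2  (via G)
F: 3  (via G)
B: 4  (via F)
Shortest route: G → F → B = 4 min.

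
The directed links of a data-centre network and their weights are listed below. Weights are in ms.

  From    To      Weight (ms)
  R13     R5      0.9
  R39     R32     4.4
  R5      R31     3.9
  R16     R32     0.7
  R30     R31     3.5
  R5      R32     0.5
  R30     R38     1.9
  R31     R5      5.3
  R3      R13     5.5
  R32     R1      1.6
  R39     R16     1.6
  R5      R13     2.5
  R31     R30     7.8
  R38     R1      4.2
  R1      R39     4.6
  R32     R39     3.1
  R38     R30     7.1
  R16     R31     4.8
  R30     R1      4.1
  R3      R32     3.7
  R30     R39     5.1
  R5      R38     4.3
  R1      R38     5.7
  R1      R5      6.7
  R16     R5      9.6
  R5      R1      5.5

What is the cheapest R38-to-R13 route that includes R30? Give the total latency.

Shortest R38→R30: R38–R30 = 7.1
Shortest R30→R13: R30–R31–R5–R13 = 11.3
Total via R30: 7.1 + 11.3 = 18.4 ms.

18.4 ms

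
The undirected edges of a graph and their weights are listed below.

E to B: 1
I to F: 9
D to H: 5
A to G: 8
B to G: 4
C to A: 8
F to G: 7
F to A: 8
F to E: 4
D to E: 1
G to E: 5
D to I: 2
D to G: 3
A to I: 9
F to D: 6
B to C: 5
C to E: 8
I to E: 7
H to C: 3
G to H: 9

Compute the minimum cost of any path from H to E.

Settle nodes by increasing distance from H:
H: 0
C: 3  (via H)
D: 5  (via H)
E: 6  (via D)
Shortest route: H → D → E = 6.

6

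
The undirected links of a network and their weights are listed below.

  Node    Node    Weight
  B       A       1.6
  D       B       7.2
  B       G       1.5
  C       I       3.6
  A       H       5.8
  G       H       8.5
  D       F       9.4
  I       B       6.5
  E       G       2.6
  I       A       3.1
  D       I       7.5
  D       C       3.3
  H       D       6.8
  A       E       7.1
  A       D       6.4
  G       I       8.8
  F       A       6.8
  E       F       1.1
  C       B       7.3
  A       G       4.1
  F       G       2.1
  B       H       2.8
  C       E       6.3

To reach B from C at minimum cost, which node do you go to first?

B

Compare a few routes:
C - B: 7.3 = 7.3
C - I - A - B: 3.6+3.1+1.6 = 8.3
C - I - B: 3.6+6.5 = 10.1
C - E - G - B: 6.3+2.6+1.5 = 10.4
Cheapest is C - B at 7.3.
So from C the first move is to B.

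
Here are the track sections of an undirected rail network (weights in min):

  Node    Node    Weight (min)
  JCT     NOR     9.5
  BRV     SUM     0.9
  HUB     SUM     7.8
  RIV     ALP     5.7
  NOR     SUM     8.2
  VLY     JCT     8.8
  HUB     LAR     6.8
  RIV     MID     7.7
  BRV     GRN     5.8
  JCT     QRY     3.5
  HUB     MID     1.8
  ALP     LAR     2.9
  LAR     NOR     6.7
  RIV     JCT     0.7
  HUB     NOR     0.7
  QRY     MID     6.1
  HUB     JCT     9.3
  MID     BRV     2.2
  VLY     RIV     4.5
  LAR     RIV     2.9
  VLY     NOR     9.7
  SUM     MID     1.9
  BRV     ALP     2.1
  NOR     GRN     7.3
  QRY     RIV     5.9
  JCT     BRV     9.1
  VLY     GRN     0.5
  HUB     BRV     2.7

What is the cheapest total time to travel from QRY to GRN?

9.2 min

Candidate routes:
QRY - RIV - VLY - GRN: 5.9+4.5+0.5 = 10.9
QRY - JCT - RIV - VLY - GRN: 3.5+0.7+4.5+0.5 = 9.2
Cheapest is QRY - JCT - RIV - VLY - GRN at 9.2 min.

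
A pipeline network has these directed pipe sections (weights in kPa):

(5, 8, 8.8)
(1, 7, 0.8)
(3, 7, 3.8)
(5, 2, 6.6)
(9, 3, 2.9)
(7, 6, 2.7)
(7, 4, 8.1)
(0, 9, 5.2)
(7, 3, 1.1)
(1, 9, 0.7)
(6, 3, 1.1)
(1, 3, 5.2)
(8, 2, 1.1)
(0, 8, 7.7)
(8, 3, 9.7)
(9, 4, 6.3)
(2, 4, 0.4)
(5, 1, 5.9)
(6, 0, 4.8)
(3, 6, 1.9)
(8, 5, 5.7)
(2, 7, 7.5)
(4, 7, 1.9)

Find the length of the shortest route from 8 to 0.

10.9 kPa

Running Dijkstra from 8:
8: 0
2: 1.1  (via 8)
4: 1.5  (via 2)
7: 3.4  (via 4)
3: 4.5  (via 7)
5: 5.7  (via 8)
6: 6.1  (via 7)
0: 10.9  (via 6)
Shortest route: 8–2–4–7–6–0 = 10.9 kPa.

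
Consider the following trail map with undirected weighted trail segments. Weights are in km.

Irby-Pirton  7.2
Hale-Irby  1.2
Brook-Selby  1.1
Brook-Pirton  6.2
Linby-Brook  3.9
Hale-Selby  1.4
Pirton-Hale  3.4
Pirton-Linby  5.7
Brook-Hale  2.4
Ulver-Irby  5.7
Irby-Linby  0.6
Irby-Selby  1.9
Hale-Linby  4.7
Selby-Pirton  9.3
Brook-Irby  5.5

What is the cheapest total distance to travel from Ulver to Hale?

6.9 km

Running Dijkstra from Ulver:
Ulver: 0
Irby: 5.7  (via Ulver)
Linby: 6.3  (via Irby)
Hale: 6.9  (via Irby)
Shortest route: Ulver–Irby–Hale = 6.9 km.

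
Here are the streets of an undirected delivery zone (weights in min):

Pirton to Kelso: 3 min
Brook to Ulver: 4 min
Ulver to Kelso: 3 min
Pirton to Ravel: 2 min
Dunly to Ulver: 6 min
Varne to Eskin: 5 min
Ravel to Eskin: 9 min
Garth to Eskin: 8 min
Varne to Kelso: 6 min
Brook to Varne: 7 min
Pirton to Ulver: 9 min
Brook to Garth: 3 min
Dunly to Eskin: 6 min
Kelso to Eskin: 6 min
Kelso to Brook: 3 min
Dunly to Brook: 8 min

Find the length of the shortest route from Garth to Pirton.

Compare a few routes:
Garth - Brook - Ulver - Kelso - Pirton: 3+4+3+3 = 13
Garth - Brook - Kelso - Pirton: 3+3+3 = 9
Cheapest is Garth - Brook - Kelso - Pirton at 9 min.

9 min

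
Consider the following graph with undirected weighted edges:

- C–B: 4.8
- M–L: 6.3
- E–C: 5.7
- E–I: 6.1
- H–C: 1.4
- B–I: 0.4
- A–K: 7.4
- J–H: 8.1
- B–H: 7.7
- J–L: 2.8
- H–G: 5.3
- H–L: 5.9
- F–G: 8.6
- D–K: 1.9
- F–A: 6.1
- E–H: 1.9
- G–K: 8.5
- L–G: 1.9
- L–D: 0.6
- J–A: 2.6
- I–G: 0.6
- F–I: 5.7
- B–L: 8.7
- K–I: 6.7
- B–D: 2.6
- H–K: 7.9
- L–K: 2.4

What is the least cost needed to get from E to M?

Running Dijkstra from E:
E: 0
H: 1.9  (via E)
C: 3.3  (via H)
I: 6.1  (via E)
B: 6.5  (via I)
G: 6.7  (via I)
L: 7.8  (via H)
D: 8.4  (via L)
K: 9.8  (via H)
J: 10  (via H)
F: 11.8  (via I)
A: 12.6  (via J)
M: 14.1  (via L)
Shortest route: E–H–L–M = 14.1.

14.1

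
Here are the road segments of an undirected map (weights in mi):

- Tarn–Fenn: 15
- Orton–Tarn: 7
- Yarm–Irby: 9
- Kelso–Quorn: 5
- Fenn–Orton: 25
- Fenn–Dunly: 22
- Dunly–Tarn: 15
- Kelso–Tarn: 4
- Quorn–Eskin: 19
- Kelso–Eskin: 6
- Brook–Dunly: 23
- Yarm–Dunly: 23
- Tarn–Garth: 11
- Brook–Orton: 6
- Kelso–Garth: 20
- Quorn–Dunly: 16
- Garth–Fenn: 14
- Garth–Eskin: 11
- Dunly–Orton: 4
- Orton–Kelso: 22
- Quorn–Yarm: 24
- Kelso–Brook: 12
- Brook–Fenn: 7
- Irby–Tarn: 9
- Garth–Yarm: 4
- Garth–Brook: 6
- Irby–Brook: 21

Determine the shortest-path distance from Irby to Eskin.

Compare a few routes:
Irby–Tarn–Kelso–Eskin: 9+4+6 = 19
Irby–Yarm–Garth–Eskin: 9+4+11 = 24
The minimum is 19 mi via Irby–Tarn–Kelso–Eskin.

19 mi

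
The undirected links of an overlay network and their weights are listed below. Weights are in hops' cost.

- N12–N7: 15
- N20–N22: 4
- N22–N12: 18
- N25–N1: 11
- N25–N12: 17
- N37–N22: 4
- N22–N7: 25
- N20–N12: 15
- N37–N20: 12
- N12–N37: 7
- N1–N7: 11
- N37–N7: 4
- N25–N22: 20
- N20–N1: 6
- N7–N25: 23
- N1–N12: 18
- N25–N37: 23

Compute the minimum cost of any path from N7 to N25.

22 hops' cost

Candidate routes:
N7–N25: 23 = 23
N7–N1–N25: 11+11 = 22
Cheapest is N7–N1–N25 at 22 hops' cost.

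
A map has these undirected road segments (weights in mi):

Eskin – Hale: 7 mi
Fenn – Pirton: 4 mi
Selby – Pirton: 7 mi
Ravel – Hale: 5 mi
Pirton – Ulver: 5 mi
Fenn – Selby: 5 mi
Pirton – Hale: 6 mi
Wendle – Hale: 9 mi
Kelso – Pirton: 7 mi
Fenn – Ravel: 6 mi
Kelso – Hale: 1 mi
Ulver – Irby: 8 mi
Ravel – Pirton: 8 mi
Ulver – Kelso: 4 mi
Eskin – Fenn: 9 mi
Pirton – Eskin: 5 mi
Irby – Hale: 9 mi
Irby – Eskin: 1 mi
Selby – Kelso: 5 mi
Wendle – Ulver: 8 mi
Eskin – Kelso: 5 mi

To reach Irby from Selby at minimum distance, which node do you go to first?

Enumerating some paths:
Selby–Kelso–Eskin–Irby: 5+5+1 = 11
Selby–Pirton–Eskin–Irby: 7+5+1 = 13
Selby–Kelso–Hale–Eskin–Irby: 5+1+7+1 = 14
Cheapest is Selby–Kelso–Eskin–Irby at 11 mi.
So from Selby the first move is to Kelso.

Kelso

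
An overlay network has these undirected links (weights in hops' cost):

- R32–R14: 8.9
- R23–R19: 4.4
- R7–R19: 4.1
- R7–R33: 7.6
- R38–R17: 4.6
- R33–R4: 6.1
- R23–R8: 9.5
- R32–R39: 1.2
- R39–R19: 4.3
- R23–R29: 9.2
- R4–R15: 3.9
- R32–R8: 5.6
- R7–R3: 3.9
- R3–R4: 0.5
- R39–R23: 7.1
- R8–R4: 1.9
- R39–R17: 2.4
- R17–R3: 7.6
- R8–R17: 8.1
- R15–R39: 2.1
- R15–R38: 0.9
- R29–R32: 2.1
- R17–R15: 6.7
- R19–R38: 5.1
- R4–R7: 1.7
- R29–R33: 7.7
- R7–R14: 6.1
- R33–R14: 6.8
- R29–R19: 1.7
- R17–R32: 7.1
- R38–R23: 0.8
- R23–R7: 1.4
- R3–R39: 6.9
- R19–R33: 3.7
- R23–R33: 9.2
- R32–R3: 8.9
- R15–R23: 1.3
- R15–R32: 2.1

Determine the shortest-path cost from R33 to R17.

10.4 hops' cost

Settle nodes by increasing distance from R33:
R33: 0
R19: 3.7  (via R33)
R29: 5.4  (via R19)
R4: 6.1  (via R33)
R3: 6.6  (via R4)
R14: 6.8  (via R33)
R32: 7.5  (via R29)
R7: 7.6  (via R33)
R8: 8  (via R4)
R39: 8  (via R19)
R23: 8.1  (via R19)
R38: 8.8  (via R19)
R15: 9.4  (via R23)
R17: 10.4  (via R39)
Shortest route: R33 → R19 → R39 → R17 = 10.4 hops' cost.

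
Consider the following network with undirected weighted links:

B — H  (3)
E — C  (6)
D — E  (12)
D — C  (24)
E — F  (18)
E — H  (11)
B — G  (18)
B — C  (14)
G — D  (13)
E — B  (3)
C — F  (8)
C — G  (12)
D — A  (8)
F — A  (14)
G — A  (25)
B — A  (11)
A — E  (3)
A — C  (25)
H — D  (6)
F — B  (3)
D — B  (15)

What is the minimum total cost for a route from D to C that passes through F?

Best D to F: D → H → B → F costing 12
Shortest F→C: F → C = 8
Total via F: 12 + 8 = 20.

20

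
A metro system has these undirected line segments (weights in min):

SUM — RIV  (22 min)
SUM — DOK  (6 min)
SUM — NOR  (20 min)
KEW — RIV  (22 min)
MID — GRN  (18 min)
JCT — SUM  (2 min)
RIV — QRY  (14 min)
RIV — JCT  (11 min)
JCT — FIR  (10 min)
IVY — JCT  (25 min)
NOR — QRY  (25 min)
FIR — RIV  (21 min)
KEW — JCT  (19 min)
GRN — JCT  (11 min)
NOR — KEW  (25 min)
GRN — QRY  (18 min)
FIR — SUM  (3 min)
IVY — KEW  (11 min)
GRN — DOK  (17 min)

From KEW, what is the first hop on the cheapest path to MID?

Enumerating some paths:
KEW - JCT - SUM - DOK - GRN - MID: 19+2+6+17+18 = 62
KEW - JCT - GRN - MID: 19+11+18 = 48
Cheapest is KEW - JCT - GRN - MID at 48 min.
So from KEW the first move is to JCT.

JCT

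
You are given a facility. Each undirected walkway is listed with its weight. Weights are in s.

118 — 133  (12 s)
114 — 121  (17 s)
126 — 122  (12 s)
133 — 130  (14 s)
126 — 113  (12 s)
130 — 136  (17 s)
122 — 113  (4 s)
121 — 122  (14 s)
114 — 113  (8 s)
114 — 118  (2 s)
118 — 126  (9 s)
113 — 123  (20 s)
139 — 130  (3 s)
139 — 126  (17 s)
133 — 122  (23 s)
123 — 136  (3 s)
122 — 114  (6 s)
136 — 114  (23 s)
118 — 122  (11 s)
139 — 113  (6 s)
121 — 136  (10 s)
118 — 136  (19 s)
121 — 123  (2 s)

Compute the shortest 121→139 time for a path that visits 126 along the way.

Best 121 to 126: 121–122–126 costing 26
Shortest 126→139: 126–139 = 17
Total via 126: 26 + 17 = 43 s.

43 s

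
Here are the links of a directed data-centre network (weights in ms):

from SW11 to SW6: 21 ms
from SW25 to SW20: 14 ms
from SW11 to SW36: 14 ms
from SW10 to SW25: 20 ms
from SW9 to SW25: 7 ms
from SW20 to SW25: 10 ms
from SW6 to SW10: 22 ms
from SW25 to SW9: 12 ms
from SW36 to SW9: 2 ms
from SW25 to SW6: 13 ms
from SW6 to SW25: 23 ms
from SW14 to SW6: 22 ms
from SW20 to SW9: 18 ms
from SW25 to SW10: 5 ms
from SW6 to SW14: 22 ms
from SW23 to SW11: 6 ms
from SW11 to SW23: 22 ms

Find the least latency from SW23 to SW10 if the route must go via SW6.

Best SW23 to SW6: SW23–SW11–SW6 costing 27
Shortest SW6→SW10: SW6–SW10 = 22
Total via SW6: 27 + 22 = 49 ms.

49 ms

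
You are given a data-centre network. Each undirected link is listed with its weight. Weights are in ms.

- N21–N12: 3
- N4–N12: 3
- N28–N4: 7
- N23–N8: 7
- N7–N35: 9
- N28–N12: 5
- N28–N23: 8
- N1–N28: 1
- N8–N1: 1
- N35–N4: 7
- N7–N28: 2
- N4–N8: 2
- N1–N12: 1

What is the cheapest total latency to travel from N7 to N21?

Running Dijkstra from N7:
N7: 0
N28: 2  (via N7)
N1: 3  (via N28)
N12: 4  (via N1)
N8: 4  (via N1)
N4: 6  (via N8)
N21: 7  (via N12)
Shortest route: N7 → N28 → N1 → N12 → N21 = 7 ms.

7 ms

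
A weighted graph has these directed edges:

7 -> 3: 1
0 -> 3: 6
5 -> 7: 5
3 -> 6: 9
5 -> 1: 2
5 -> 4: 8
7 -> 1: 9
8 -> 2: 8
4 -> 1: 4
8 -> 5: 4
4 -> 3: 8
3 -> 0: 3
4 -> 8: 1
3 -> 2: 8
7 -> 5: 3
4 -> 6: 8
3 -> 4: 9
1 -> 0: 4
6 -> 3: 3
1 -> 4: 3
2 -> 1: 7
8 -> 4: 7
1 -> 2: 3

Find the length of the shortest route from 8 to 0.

10

Compare a few routes:
8 → 4 → 1 → 0: 7+4+4 = 15
8 → 5 → 7 → 3 → 0: 4+5+1+3 = 13
8 → 5 → 1 → 0: 4+2+4 = 10
Cheapest is 8 → 5 → 1 → 0 at 10.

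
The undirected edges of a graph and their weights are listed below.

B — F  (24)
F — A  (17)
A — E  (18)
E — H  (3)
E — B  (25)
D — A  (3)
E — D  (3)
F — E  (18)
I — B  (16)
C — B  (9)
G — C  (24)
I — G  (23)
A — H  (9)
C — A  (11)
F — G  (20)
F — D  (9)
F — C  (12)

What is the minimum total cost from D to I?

39

Settle nodes by increasing distance from D:
D: 0
A: 3  (via D)
E: 3  (via D)
H: 6  (via E)
F: 9  (via D)
C: 14  (via A)
B: 23  (via C)
G: 29  (via F)
I: 39  (via B)
Shortest route: D → A → C → B → I = 39.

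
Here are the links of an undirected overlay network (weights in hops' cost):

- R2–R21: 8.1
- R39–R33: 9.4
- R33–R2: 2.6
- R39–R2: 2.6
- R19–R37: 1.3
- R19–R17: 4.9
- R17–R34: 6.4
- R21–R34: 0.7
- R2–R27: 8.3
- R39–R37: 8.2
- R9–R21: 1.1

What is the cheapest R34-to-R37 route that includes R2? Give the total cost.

Shortest R34→R2: R34–R21–R2 = 8.8
Best R2 to R37: R2–R39–R37 costing 10.8
Total via R2: 8.8 + 10.8 = 19.6 hops' cost.

19.6 hops' cost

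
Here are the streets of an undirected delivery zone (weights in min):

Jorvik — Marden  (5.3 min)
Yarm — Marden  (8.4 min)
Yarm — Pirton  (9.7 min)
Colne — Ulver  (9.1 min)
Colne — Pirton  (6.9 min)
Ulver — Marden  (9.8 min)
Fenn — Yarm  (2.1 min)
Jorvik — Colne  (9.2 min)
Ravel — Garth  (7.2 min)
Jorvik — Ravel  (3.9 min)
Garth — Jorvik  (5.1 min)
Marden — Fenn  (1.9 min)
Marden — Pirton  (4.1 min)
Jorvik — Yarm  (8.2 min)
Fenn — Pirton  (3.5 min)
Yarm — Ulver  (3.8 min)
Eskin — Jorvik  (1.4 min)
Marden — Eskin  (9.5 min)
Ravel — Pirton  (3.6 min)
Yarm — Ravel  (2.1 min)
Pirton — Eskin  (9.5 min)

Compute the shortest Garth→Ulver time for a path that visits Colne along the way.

Shortest Garth→Colne: Garth–Jorvik–Colne = 14.3
Best Colne to Ulver: Colne–Ulver costing 9.1
Total via Colne: 14.3 + 9.1 = 23.4 min.

23.4 min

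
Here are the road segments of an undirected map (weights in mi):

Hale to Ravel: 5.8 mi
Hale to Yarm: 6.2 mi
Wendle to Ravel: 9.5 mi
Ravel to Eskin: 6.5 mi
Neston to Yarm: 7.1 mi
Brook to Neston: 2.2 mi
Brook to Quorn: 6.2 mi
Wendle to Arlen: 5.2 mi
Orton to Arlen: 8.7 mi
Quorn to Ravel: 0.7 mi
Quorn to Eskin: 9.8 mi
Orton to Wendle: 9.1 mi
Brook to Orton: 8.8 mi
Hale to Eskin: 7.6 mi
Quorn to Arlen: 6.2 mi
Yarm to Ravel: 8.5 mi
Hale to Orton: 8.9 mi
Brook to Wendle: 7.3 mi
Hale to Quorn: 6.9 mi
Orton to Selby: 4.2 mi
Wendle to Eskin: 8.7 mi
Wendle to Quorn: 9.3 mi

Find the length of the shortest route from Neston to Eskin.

Running Dijkstra from Neston:
Neston: 0
Brook: 2.2  (via Neston)
Yarm: 7.1  (via Neston)
Quorn: 8.4  (via Brook)
Ravel: 9.1  (via Quorn)
Wendle: 9.5  (via Brook)
Orton: 11  (via Brook)
Hale: 13.3  (via Yarm)
Arlen: 14.6  (via Quorn)
Selby: 15.2  (via Orton)
Eskin: 15.6  (via Ravel)
Shortest route: Neston–Brook–Quorn–Ravel–Eskin = 15.6 mi.

15.6 mi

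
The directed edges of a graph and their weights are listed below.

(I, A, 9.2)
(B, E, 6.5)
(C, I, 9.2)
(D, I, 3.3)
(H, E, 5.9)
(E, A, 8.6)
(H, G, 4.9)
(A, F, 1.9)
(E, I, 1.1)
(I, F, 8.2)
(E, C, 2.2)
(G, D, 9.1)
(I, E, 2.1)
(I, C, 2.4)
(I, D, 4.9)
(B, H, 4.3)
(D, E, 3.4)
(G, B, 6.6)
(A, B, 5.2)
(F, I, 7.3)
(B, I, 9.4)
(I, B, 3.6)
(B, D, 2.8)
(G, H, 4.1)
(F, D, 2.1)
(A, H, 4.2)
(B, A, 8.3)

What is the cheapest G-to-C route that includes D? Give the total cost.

14.7

Best G to D: G → D costing 9.1
Shortest D→C: D → E → C = 5.6
Total via D: 9.1 + 5.6 = 14.7.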